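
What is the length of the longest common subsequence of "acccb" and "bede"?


LCS of "acccb" and "bede"
DP table:
           b    e    d    e
      0    0    0    0    0
  a   0    0    0    0    0
  c   0    0    0    0    0
  c   0    0    0    0    0
  c   0    0    0    0    0
  b   0    1    1    1    1
LCS length = dp[5][4] = 1

1


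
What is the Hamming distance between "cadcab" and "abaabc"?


Comparing "cadcab" and "abaabc" position by position:
  Position 0: 'c' vs 'a' => differ
  Position 1: 'a' vs 'b' => differ
  Position 2: 'd' vs 'a' => differ
  Position 3: 'c' vs 'a' => differ
  Position 4: 'a' vs 'b' => differ
  Position 5: 'b' vs 'c' => differ
Total differences (Hamming distance): 6

6


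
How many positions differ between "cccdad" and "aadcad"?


Comparing "cccdad" and "aadcad" position by position:
  Position 0: 'c' vs 'a' => DIFFER
  Position 1: 'c' vs 'a' => DIFFER
  Position 2: 'c' vs 'd' => DIFFER
  Position 3: 'd' vs 'c' => DIFFER
  Position 4: 'a' vs 'a' => same
  Position 5: 'd' vs 'd' => same
Positions that differ: 4

4


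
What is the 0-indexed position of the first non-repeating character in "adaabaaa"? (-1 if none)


Input: adaabaaa
Character frequencies:
  'a': 6
  'b': 1
  'd': 1
Scanning left to right for freq == 1:
  Position 0 ('a'): freq=6, skip
  Position 1 ('d'): unique! => answer = 1

1


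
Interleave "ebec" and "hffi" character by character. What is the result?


Interleaving "ebec" and "hffi":
  Position 0: 'e' from first, 'h' from second => "eh"
  Position 1: 'b' from first, 'f' from second => "bf"
  Position 2: 'e' from first, 'f' from second => "ef"
  Position 3: 'c' from first, 'i' from second => "ci"
Result: ehbfefci

ehbfefci


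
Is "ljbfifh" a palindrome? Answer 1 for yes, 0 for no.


Input: ljbfifh
Reversed: hfifbjl
  Compare pos 0 ('l') with pos 6 ('h'): MISMATCH
  Compare pos 1 ('j') with pos 5 ('f'): MISMATCH
  Compare pos 2 ('b') with pos 4 ('i'): MISMATCH
Result: not a palindrome

0


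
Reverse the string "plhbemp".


Input: plhbemp
Reading characters right to left:
  Position 6: 'p'
  Position 5: 'm'
  Position 4: 'e'
  Position 3: 'b'
  Position 2: 'h'
  Position 1: 'l'
  Position 0: 'p'
Reversed: pmebhlp

pmebhlp


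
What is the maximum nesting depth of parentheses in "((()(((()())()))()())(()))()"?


Input: "((()(((()())()))()())(()))()"
Tracking depth:
  Position 0 '(': depth becomes 1
  Position 1 '(': depth becomes 2
  Position 2 '(': depth becomes 3
  Position 3 ')': depth becomes 2
  Position 4 '(': depth becomes 3
  Position 5 '(': depth becomes 4
  Position 6 '(': depth becomes 5
  Position 7 '(': depth becomes 6
  Position 8 ')': depth becomes 5
  Position 9 '(': depth becomes 6
  Position 10 ')': depth becomes 5
  Position 11 ')': depth becomes 4
  Position 12 '(': depth becomes 5
  Position 13 ')': depth becomes 4
  Position 14 ')': depth becomes 3
  Position 15 ')': depth becomes 2
  Position 16 '(': depth becomes 3
  Position 17 ')': depth becomes 2
  Position 18 '(': depth becomes 3
  Position 19 ')': depth becomes 2
  Position 20 ')': depth becomes 1
  Position 21 '(': depth becomes 2
  Position 22 '(': depth becomes 3
  Position 23 ')': depth becomes 2
  Position 24 ')': depth becomes 1
  Position 25 ')': depth becomes 0
  Position 26 '(': depth becomes 1
  Position 27 ')': depth becomes 0
Maximum depth reached: 6

6


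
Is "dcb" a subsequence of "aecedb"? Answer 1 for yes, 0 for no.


Check if "dcb" is a subsequence of "aecedb"
Greedy scan:
  Position 0 ('a'): no match needed
  Position 1 ('e'): no match needed
  Position 2 ('c'): no match needed
  Position 3 ('e'): no match needed
  Position 4 ('d'): matches sub[0] = 'd'
  Position 5 ('b'): no match needed
Only matched 1/3 characters => not a subsequence

0


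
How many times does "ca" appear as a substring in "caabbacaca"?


Searching for "ca" in "caabbacaca"
Scanning each position:
  Position 0: "ca" => MATCH
  Position 1: "aa" => no
  Position 2: "ab" => no
  Position 3: "bb" => no
  Position 4: "ba" => no
  Position 5: "ac" => no
  Position 6: "ca" => MATCH
  Position 7: "ac" => no
  Position 8: "ca" => MATCH
Total occurrences: 3

3


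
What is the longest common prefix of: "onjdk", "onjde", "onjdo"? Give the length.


Words: onjdk, onjde, onjdo
  Position 0: all 'o' => match
  Position 1: all 'n' => match
  Position 2: all 'j' => match
  Position 3: all 'd' => match
  Position 4: ('k', 'e', 'o') => mismatch, stop
LCP = "onjd" (length 4)

4


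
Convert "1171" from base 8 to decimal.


Input: "1171" in base 8
Positional expansion:
  Digit '1' (value 1) x 8^3 = 512
  Digit '1' (value 1) x 8^2 = 64
  Digit '7' (value 7) x 8^1 = 56
  Digit '1' (value 1) x 8^0 = 1
Sum = 633

633


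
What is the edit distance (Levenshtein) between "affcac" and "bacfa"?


Computing edit distance: "affcac" -> "bacfa"
DP table:
           b    a    c    f    a
      0    1    2    3    4    5
  a   1    1    1    2    3    4
  f   2    2    2    2    2    3
  f   3    3    3    3    2    3
  c   4    4    4    3    3    3
  a   5    5    4    4    4    3
  c   6    6    5    4    5    4
Edit distance = dp[6][5] = 4

4


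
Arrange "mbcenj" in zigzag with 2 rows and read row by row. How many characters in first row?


Zigzag "mbcenj" into 2 rows:
Placing characters:
  'm' => row 0
  'b' => row 1
  'c' => row 0
  'e' => row 1
  'n' => row 0
  'j' => row 1
Rows:
  Row 0: "mcn"
  Row 1: "bej"
First row length: 3

3


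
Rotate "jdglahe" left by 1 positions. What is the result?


Input: "jdglahe", rotate left by 1
First 1 characters: "j"
Remaining characters: "dglahe"
Concatenate remaining + first: "dglahe" + "j" = "dglahej"

dglahej


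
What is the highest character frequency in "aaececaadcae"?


Input: aaececaadcae
Character counts:
  'a': 5
  'c': 3
  'd': 1
  'e': 3
Maximum frequency: 5

5


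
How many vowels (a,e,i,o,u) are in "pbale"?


Input: pbale
Checking each character:
  'p' at position 0: consonant
  'b' at position 1: consonant
  'a' at position 2: vowel (running total: 1)
  'l' at position 3: consonant
  'e' at position 4: vowel (running total: 2)
Total vowels: 2

2


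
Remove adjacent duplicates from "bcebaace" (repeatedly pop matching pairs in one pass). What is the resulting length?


Input: bcebaace
Stack-based adjacent duplicate removal:
  Read 'b': push. Stack: b
  Read 'c': push. Stack: bc
  Read 'e': push. Stack: bce
  Read 'b': push. Stack: bceb
  Read 'a': push. Stack: bceba
  Read 'a': matches stack top 'a' => pop. Stack: bceb
  Read 'c': push. Stack: bcebc
  Read 'e': push. Stack: bcebce
Final stack: "bcebce" (length 6)

6


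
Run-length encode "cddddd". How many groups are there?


Input: cddddd
Scanning for consecutive runs:
  Group 1: 'c' x 1 (positions 0-0)
  Group 2: 'd' x 5 (positions 1-5)
Total groups: 2

2


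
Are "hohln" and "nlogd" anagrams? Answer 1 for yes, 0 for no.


Strings: "hohln", "nlogd"
Sorted first:  hhlno
Sorted second: dglno
Differ at position 0: 'h' vs 'd' => not anagrams

0


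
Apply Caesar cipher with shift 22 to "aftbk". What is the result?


Caesar cipher: shift "aftbk" by 22
  'a' (pos 0) + 22 = pos 22 = 'w'
  'f' (pos 5) + 22 = pos 1 = 'b'
  't' (pos 19) + 22 = pos 15 = 'p'
  'b' (pos 1) + 22 = pos 23 = 'x'
  'k' (pos 10) + 22 = pos 6 = 'g'
Result: wbpxg

wbpxg


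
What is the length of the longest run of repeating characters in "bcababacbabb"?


Input: "bcababacbabb"
Scanning for longest run:
  Position 1 ('c'): new char, reset run to 1
  Position 2 ('a'): new char, reset run to 1
  Position 3 ('b'): new char, reset run to 1
  Position 4 ('a'): new char, reset run to 1
  Position 5 ('b'): new char, reset run to 1
  Position 6 ('a'): new char, reset run to 1
  Position 7 ('c'): new char, reset run to 1
  Position 8 ('b'): new char, reset run to 1
  Position 9 ('a'): new char, reset run to 1
  Position 10 ('b'): new char, reset run to 1
  Position 11 ('b'): continues run of 'b', length=2
Longest run: 'b' with length 2

2


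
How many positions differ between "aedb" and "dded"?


Comparing "aedb" and "dded" position by position:
  Position 0: 'a' vs 'd' => DIFFER
  Position 1: 'e' vs 'd' => DIFFER
  Position 2: 'd' vs 'e' => DIFFER
  Position 3: 'b' vs 'd' => DIFFER
Positions that differ: 4

4


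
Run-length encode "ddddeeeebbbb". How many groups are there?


Input: ddddeeeebbbb
Scanning for consecutive runs:
  Group 1: 'd' x 4 (positions 0-3)
  Group 2: 'e' x 4 (positions 4-7)
  Group 3: 'b' x 4 (positions 8-11)
Total groups: 3

3


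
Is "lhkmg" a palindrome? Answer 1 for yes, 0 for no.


Input: lhkmg
Reversed: gmkhl
  Compare pos 0 ('l') with pos 4 ('g'): MISMATCH
  Compare pos 1 ('h') with pos 3 ('m'): MISMATCH
Result: not a palindrome

0


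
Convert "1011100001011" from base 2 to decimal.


Input: "1011100001011" in base 2
Positional expansion:
  Digit '1' (value 1) x 2^12 = 4096
  Digit '0' (value 0) x 2^11 = 0
  Digit '1' (value 1) x 2^10 = 1024
  Digit '1' (value 1) x 2^9 = 512
  Digit '1' (value 1) x 2^8 = 256
  Digit '0' (value 0) x 2^7 = 0
  Digit '0' (value 0) x 2^6 = 0
  Digit '0' (value 0) x 2^5 = 0
  Digit '0' (value 0) x 2^4 = 0
  Digit '1' (value 1) x 2^3 = 8
  Digit '0' (value 0) x 2^2 = 0
  Digit '1' (value 1) x 2^1 = 2
  Digit '1' (value 1) x 2^0 = 1
Sum = 5899

5899


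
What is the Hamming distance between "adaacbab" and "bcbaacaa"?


Comparing "adaacbab" and "bcbaacaa" position by position:
  Position 0: 'a' vs 'b' => differ
  Position 1: 'd' vs 'c' => differ
  Position 2: 'a' vs 'b' => differ
  Position 3: 'a' vs 'a' => same
  Position 4: 'c' vs 'a' => differ
  Position 5: 'b' vs 'c' => differ
  Position 6: 'a' vs 'a' => same
  Position 7: 'b' vs 'a' => differ
Total differences (Hamming distance): 6

6


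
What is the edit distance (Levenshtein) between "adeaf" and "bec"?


Computing edit distance: "adeaf" -> "bec"
DP table:
           b    e    c
      0    1    2    3
  a   1    1    2    3
  d   2    2    2    3
  e   3    3    2    3
  a   4    4    3    3
  f   5    5    4    4
Edit distance = dp[5][3] = 4

4


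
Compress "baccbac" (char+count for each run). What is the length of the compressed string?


Input: baccbac
Runs:
  'b' x 1 => "b1"
  'a' x 1 => "a1"
  'c' x 2 => "c2"
  'b' x 1 => "b1"
  'a' x 1 => "a1"
  'c' x 1 => "c1"
Compressed: "b1a1c2b1a1c1"
Compressed length: 12

12


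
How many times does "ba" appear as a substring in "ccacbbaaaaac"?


Searching for "ba" in "ccacbbaaaaac"
Scanning each position:
  Position 0: "cc" => no
  Position 1: "ca" => no
  Position 2: "ac" => no
  Position 3: "cb" => no
  Position 4: "bb" => no
  Position 5: "ba" => MATCH
  Position 6: "aa" => no
  Position 7: "aa" => no
  Position 8: "aa" => no
  Position 9: "aa" => no
  Position 10: "ac" => no
Total occurrences: 1

1


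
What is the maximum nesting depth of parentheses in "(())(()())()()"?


Input: "(())(()())()()"
Tracking depth:
  Position 0 '(': depth becomes 1
  Position 1 '(': depth becomes 2
  Position 2 ')': depth becomes 1
  Position 3 ')': depth becomes 0
  Position 4 '(': depth becomes 1
  Position 5 '(': depth becomes 2
  Position 6 ')': depth becomes 1
  Position 7 '(': depth becomes 2
  Position 8 ')': depth becomes 1
  Position 9 ')': depth becomes 0
  Position 10 '(': depth becomes 1
  Position 11 ')': depth becomes 0
  Position 12 '(': depth becomes 1
  Position 13 ')': depth becomes 0
Maximum depth reached: 2

2


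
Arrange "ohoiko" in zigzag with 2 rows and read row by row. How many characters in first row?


Zigzag "ohoiko" into 2 rows:
Placing characters:
  'o' => row 0
  'h' => row 1
  'o' => row 0
  'i' => row 1
  'k' => row 0
  'o' => row 1
Rows:
  Row 0: "ook"
  Row 1: "hio"
First row length: 3

3


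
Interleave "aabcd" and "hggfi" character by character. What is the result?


Interleaving "aabcd" and "hggfi":
  Position 0: 'a' from first, 'h' from second => "ah"
  Position 1: 'a' from first, 'g' from second => "ag"
  Position 2: 'b' from first, 'g' from second => "bg"
  Position 3: 'c' from first, 'f' from second => "cf"
  Position 4: 'd' from first, 'i' from second => "di"
Result: ahagbgcfdi

ahagbgcfdi


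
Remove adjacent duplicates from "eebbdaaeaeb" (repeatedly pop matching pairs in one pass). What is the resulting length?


Input: eebbdaaeaeb
Stack-based adjacent duplicate removal:
  Read 'e': push. Stack: e
  Read 'e': matches stack top 'e' => pop. Stack: (empty)
  Read 'b': push. Stack: b
  Read 'b': matches stack top 'b' => pop. Stack: (empty)
  Read 'd': push. Stack: d
  Read 'a': push. Stack: da
  Read 'a': matches stack top 'a' => pop. Stack: d
  Read 'e': push. Stack: de
  Read 'a': push. Stack: dea
  Read 'e': push. Stack: deae
  Read 'b': push. Stack: deaeb
Final stack: "deaeb" (length 5)

5


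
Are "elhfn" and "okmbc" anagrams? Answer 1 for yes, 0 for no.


Strings: "elhfn", "okmbc"
Sorted first:  efhln
Sorted second: bckmo
Differ at position 0: 'e' vs 'b' => not anagrams

0


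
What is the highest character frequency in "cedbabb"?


Input: cedbabb
Character counts:
  'a': 1
  'b': 3
  'c': 1
  'd': 1
  'e': 1
Maximum frequency: 3

3


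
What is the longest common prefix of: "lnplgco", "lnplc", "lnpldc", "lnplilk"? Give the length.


Words: lnplgco, lnplc, lnpldc, lnplilk
  Position 0: all 'l' => match
  Position 1: all 'n' => match
  Position 2: all 'p' => match
  Position 3: all 'l' => match
  Position 4: ('g', 'c', 'd', 'i') => mismatch, stop
LCP = "lnpl" (length 4)

4


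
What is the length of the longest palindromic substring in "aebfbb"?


Input: "aebfbb"
Checking substrings for palindromes:
  [2:5] "bfb" (len 3) => palindrome
  [4:6] "bb" (len 2) => palindrome
Longest palindromic substring: "bfb" with length 3

3


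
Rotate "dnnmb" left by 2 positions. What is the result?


Input: "dnnmb", rotate left by 2
First 2 characters: "dn"
Remaining characters: "nmb"
Concatenate remaining + first: "nmb" + "dn" = "nmbdn"

nmbdn


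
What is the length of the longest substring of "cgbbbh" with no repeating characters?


Input: "cgbbbh"
Sliding window (track last position of each char):
  Position 0 ('c'): window [0,0] length 1 -- new best
  Position 1 ('g'): window [0,1] length 2 -- new best
  Position 2 ('b'): window [0,2] length 3 -- new best
  Position 3 ('b'): repeat (last at 2), move window start to 3
  Position 3 ('b'): window [3,3] length 1
  Position 4 ('b'): repeat (last at 3), move window start to 4
  Position 4 ('b'): window [4,4] length 1
  Position 5 ('h'): window [4,5] length 2
Longest substring with no repeats: "cgb" with length 3

3


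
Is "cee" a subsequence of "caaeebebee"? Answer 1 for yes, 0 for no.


Check if "cee" is a subsequence of "caaeebebee"
Greedy scan:
  Position 0 ('c'): matches sub[0] = 'c'
  Position 1 ('a'): no match needed
  Position 2 ('a'): no match needed
  Position 3 ('e'): matches sub[1] = 'e'
  Position 4 ('e'): matches sub[2] = 'e'
  Position 5 ('b'): no match needed
  Position 6 ('e'): no match needed
  Position 7 ('b'): no match needed
  Position 8 ('e'): no match needed
  Position 9 ('e'): no match needed
All 3 characters matched => is a subsequence

1


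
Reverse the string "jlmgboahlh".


Input: jlmgboahlh
Reading characters right to left:
  Position 9: 'h'
  Position 8: 'l'
  Position 7: 'h'
  Position 6: 'a'
  Position 5: 'o'
  Position 4: 'b'
  Position 3: 'g'
  Position 2: 'm'
  Position 1: 'l'
  Position 0: 'j'
Reversed: hlhaobgmlj

hlhaobgmlj


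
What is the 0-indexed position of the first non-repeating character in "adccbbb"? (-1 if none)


Input: adccbbb
Character frequencies:
  'a': 1
  'b': 3
  'c': 2
  'd': 1
Scanning left to right for freq == 1:
  Position 0 ('a'): unique! => answer = 0

0


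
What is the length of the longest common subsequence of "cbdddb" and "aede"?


LCS of "cbdddb" and "aede"
DP table:
           a    e    d    e
      0    0    0    0    0
  c   0    0    0    0    0
  b   0    0    0    0    0
  d   0    0    0    1    1
  d   0    0    0    1    1
  d   0    0    0    1    1
  b   0    0    0    1    1
LCS length = dp[6][4] = 1

1


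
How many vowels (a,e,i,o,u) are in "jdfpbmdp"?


Input: jdfpbmdp
Checking each character:
  'j' at position 0: consonant
  'd' at position 1: consonant
  'f' at position 2: consonant
  'p' at position 3: consonant
  'b' at position 4: consonant
  'm' at position 5: consonant
  'd' at position 6: consonant
  'p' at position 7: consonant
Total vowels: 0

0


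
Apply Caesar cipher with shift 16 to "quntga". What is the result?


Caesar cipher: shift "quntga" by 16
  'q' (pos 16) + 16 = pos 6 = 'g'
  'u' (pos 20) + 16 = pos 10 = 'k'
  'n' (pos 13) + 16 = pos 3 = 'd'
  't' (pos 19) + 16 = pos 9 = 'j'
  'g' (pos 6) + 16 = pos 22 = 'w'
  'a' (pos 0) + 16 = pos 16 = 'q'
Result: gkdjwq

gkdjwq


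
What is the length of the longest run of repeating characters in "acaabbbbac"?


Input: "acaabbbbac"
Scanning for longest run:
  Position 1 ('c'): new char, reset run to 1
  Position 2 ('a'): new char, reset run to 1
  Position 3 ('a'): continues run of 'a', length=2
  Position 4 ('b'): new char, reset run to 1
  Position 5 ('b'): continues run of 'b', length=2
  Position 6 ('b'): continues run of 'b', length=3
  Position 7 ('b'): continues run of 'b', length=4
  Position 8 ('a'): new char, reset run to 1
  Position 9 ('c'): new char, reset run to 1
Longest run: 'b' with length 4

4


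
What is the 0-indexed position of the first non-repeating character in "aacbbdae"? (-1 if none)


Input: aacbbdae
Character frequencies:
  'a': 3
  'b': 2
  'c': 1
  'd': 1
  'e': 1
Scanning left to right for freq == 1:
  Position 0 ('a'): freq=3, skip
  Position 1 ('a'): freq=3, skip
  Position 2 ('c'): unique! => answer = 2

2


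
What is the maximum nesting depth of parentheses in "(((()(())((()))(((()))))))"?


Input: "(((()(())((()))(((()))))))"
Tracking depth:
  Position 0 '(': depth becomes 1
  Position 1 '(': depth becomes 2
  Position 2 '(': depth becomes 3
  Position 3 '(': depth becomes 4
  Position 4 ')': depth becomes 3
  Position 5 '(': depth becomes 4
  Position 6 '(': depth becomes 5
  Position 7 ')': depth becomes 4
  Position 8 ')': depth becomes 3
  Position 9 '(': depth becomes 4
  Position 10 '(': depth becomes 5
  Position 11 '(': depth becomes 6
  Position 12 ')': depth becomes 5
  Position 13 ')': depth becomes 4
  Position 14 ')': depth becomes 3
  Position 15 '(': depth becomes 4
  Position 16 '(': depth becomes 5
  Position 17 '(': depth becomes 6
  Position 18 '(': depth becomes 7
  Position 19 ')': depth becomes 6
  Position 20 ')': depth becomes 5
  Position 21 ')': depth becomes 4
  Position 22 ')': depth becomes 3
  Position 23 ')': depth becomes 2
  Position 24 ')': depth becomes 1
  Position 25 ')': depth becomes 0
Maximum depth reached: 7

7


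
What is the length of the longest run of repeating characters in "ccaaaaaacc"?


Input: "ccaaaaaacc"
Scanning for longest run:
  Position 1 ('c'): continues run of 'c', length=2
  Position 2 ('a'): new char, reset run to 1
  Position 3 ('a'): continues run of 'a', length=2
  Position 4 ('a'): continues run of 'a', length=3
  Position 5 ('a'): continues run of 'a', length=4
  Position 6 ('a'): continues run of 'a', length=5
  Position 7 ('a'): continues run of 'a', length=6
  Position 8 ('c'): new char, reset run to 1
  Position 9 ('c'): continues run of 'c', length=2
Longest run: 'a' with length 6

6


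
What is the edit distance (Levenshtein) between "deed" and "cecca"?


Computing edit distance: "deed" -> "cecca"
DP table:
           c    e    c    c    a
      0    1    2    3    4    5
  d   1    1    2    3    4    5
  e   2    2    1    2    3    4
  e   3    3    2    2    3    4
  d   4    4    3    3    3    4
Edit distance = dp[4][5] = 4

4


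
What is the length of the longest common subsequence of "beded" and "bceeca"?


LCS of "beded" and "bceeca"
DP table:
           b    c    e    e    c    a
      0    0    0    0    0    0    0
  b   0    1    1    1    1    1    1
  e   0    1    1    2    2    2    2
  d   0    1    1    2    2    2    2
  e   0    1    1    2    3    3    3
  d   0    1    1    2    3    3    3
LCS length = dp[5][6] = 3

3


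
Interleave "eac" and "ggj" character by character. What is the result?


Interleaving "eac" and "ggj":
  Position 0: 'e' from first, 'g' from second => "eg"
  Position 1: 'a' from first, 'g' from second => "ag"
  Position 2: 'c' from first, 'j' from second => "cj"
Result: egagcj

egagcj


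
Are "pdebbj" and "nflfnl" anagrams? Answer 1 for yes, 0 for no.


Strings: "pdebbj", "nflfnl"
Sorted first:  bbdejp
Sorted second: ffllnn
Differ at position 0: 'b' vs 'f' => not anagrams

0


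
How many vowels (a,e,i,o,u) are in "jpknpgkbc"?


Input: jpknpgkbc
Checking each character:
  'j' at position 0: consonant
  'p' at position 1: consonant
  'k' at position 2: consonant
  'n' at position 3: consonant
  'p' at position 4: consonant
  'g' at position 5: consonant
  'k' at position 6: consonant
  'b' at position 7: consonant
  'c' at position 8: consonant
Total vowels: 0

0


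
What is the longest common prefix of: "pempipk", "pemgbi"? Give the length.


Words: pempipk, pemgbi
  Position 0: all 'p' => match
  Position 1: all 'e' => match
  Position 2: all 'm' => match
  Position 3: ('p', 'g') => mismatch, stop
LCP = "pem" (length 3)

3


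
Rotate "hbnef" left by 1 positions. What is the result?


Input: "hbnef", rotate left by 1
First 1 characters: "h"
Remaining characters: "bnef"
Concatenate remaining + first: "bnef" + "h" = "bnefh"

bnefh


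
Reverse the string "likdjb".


Input: likdjb
Reading characters right to left:
  Position 5: 'b'
  Position 4: 'j'
  Position 3: 'd'
  Position 2: 'k'
  Position 1: 'i'
  Position 0: 'l'
Reversed: bjdkil

bjdkil


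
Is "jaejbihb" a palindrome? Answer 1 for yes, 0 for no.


Input: jaejbihb
Reversed: bhibjeaj
  Compare pos 0 ('j') with pos 7 ('b'): MISMATCH
  Compare pos 1 ('a') with pos 6 ('h'): MISMATCH
  Compare pos 2 ('e') with pos 5 ('i'): MISMATCH
  Compare pos 3 ('j') with pos 4 ('b'): MISMATCH
Result: not a palindrome

0


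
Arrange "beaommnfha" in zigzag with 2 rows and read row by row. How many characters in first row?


Zigzag "beaommnfha" into 2 rows:
Placing characters:
  'b' => row 0
  'e' => row 1
  'a' => row 0
  'o' => row 1
  'm' => row 0
  'm' => row 1
  'n' => row 0
  'f' => row 1
  'h' => row 0
  'a' => row 1
Rows:
  Row 0: "bamnh"
  Row 1: "eomfa"
First row length: 5

5


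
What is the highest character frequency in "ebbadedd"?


Input: ebbadedd
Character counts:
  'a': 1
  'b': 2
  'd': 3
  'e': 2
Maximum frequency: 3

3


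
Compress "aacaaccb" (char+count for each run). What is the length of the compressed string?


Input: aacaaccb
Runs:
  'a' x 2 => "a2"
  'c' x 1 => "c1"
  'a' x 2 => "a2"
  'c' x 2 => "c2"
  'b' x 1 => "b1"
Compressed: "a2c1a2c2b1"
Compressed length: 10

10


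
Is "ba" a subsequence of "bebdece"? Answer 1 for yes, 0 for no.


Check if "ba" is a subsequence of "bebdece"
Greedy scan:
  Position 0 ('b'): matches sub[0] = 'b'
  Position 1 ('e'): no match needed
  Position 2 ('b'): no match needed
  Position 3 ('d'): no match needed
  Position 4 ('e'): no match needed
  Position 5 ('c'): no match needed
  Position 6 ('e'): no match needed
Only matched 1/2 characters => not a subsequence

0


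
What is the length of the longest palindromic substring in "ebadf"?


Input: "ebadf"
Checking substrings for palindromes:
  No multi-char palindromic substrings found
Longest palindromic substring: "e" with length 1

1


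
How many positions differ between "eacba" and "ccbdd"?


Comparing "eacba" and "ccbdd" position by position:
  Position 0: 'e' vs 'c' => DIFFER
  Position 1: 'a' vs 'c' => DIFFER
  Position 2: 'c' vs 'b' => DIFFER
  Position 3: 'b' vs 'd' => DIFFER
  Position 4: 'a' vs 'd' => DIFFER
Positions that differ: 5

5


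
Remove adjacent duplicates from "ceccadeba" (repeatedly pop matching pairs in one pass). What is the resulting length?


Input: ceccadeba
Stack-based adjacent duplicate removal:
  Read 'c': push. Stack: c
  Read 'e': push. Stack: ce
  Read 'c': push. Stack: cec
  Read 'c': matches stack top 'c' => pop. Stack: ce
  Read 'a': push. Stack: cea
  Read 'd': push. Stack: cead
  Read 'e': push. Stack: ceade
  Read 'b': push. Stack: ceadeb
  Read 'a': push. Stack: ceadeba
Final stack: "ceadeba" (length 7)

7


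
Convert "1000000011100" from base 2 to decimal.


Input: "1000000011100" in base 2
Positional expansion:
  Digit '1' (value 1) x 2^12 = 4096
  Digit '0' (value 0) x 2^11 = 0
  Digit '0' (value 0) x 2^10 = 0
  Digit '0' (value 0) x 2^9 = 0
  Digit '0' (value 0) x 2^8 = 0
  Digit '0' (value 0) x 2^7 = 0
  Digit '0' (value 0) x 2^6 = 0
  Digit '0' (value 0) x 2^5 = 0
  Digit '1' (value 1) x 2^4 = 16
  Digit '1' (value 1) x 2^3 = 8
  Digit '1' (value 1) x 2^2 = 4
  Digit '0' (value 0) x 2^1 = 0
  Digit '0' (value 0) x 2^0 = 0
Sum = 4124

4124


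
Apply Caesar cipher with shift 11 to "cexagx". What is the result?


Caesar cipher: shift "cexagx" by 11
  'c' (pos 2) + 11 = pos 13 = 'n'
  'e' (pos 4) + 11 = pos 15 = 'p'
  'x' (pos 23) + 11 = pos 8 = 'i'
  'a' (pos 0) + 11 = pos 11 = 'l'
  'g' (pos 6) + 11 = pos 17 = 'r'
  'x' (pos 23) + 11 = pos 8 = 'i'
Result: npilri

npilri


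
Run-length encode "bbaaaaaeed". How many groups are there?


Input: bbaaaaaeed
Scanning for consecutive runs:
  Group 1: 'b' x 2 (positions 0-1)
  Group 2: 'a' x 5 (positions 2-6)
  Group 3: 'e' x 2 (positions 7-8)
  Group 4: 'd' x 1 (positions 9-9)
Total groups: 4

4


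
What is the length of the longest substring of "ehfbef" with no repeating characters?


Input: "ehfbef"
Sliding window (track last position of each char):
  Position 0 ('e'): window [0,0] length 1 -- new best
  Position 1 ('h'): window [0,1] length 2 -- new best
  Position 2 ('f'): window [0,2] length 3 -- new best
  Position 3 ('b'): window [0,3] length 4 -- new best
  Position 4 ('e'): repeat (last at 0), move window start to 1
  Position 4 ('e'): window [1,4] length 4
  Position 5 ('f'): repeat (last at 2), move window start to 3
  Position 5 ('f'): window [3,5] length 3
Longest substring with no repeats: "ehfb" with length 4

4


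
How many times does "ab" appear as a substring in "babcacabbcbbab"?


Searching for "ab" in "babcacabbcbbab"
Scanning each position:
  Position 0: "ba" => no
  Position 1: "ab" => MATCH
  Position 2: "bc" => no
  Position 3: "ca" => no
  Position 4: "ac" => no
  Position 5: "ca" => no
  Position 6: "ab" => MATCH
  Position 7: "bb" => no
  Position 8: "bc" => no
  Position 9: "cb" => no
  Position 10: "bb" => no
  Position 11: "ba" => no
  Position 12: "ab" => MATCH
Total occurrences: 3

3


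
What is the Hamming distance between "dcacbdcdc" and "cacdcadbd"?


Comparing "dcacbdcdc" and "cacdcadbd" position by position:
  Position 0: 'd' vs 'c' => differ
  Position 1: 'c' vs 'a' => differ
  Position 2: 'a' vs 'c' => differ
  Position 3: 'c' vs 'd' => differ
  Position 4: 'b' vs 'c' => differ
  Position 5: 'd' vs 'a' => differ
  Position 6: 'c' vs 'd' => differ
  Position 7: 'd' vs 'b' => differ
  Position 8: 'c' vs 'd' => differ
Total differences (Hamming distance): 9

9


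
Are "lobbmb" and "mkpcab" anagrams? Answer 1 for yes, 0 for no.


Strings: "lobbmb", "mkpcab"
Sorted first:  bbblmo
Sorted second: abckmp
Differ at position 0: 'b' vs 'a' => not anagrams

0


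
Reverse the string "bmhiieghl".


Input: bmhiieghl
Reading characters right to left:
  Position 8: 'l'
  Position 7: 'h'
  Position 6: 'g'
  Position 5: 'e'
  Position 4: 'i'
  Position 3: 'i'
  Position 2: 'h'
  Position 1: 'm'
  Position 0: 'b'
Reversed: lhgeiihmb

lhgeiihmb


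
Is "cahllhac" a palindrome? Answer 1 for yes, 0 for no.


Input: cahllhac
Reversed: cahllhac
  Compare pos 0 ('c') with pos 7 ('c'): match
  Compare pos 1 ('a') with pos 6 ('a'): match
  Compare pos 2 ('h') with pos 5 ('h'): match
  Compare pos 3 ('l') with pos 4 ('l'): match
Result: palindrome

1


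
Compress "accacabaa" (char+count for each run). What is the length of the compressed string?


Input: accacabaa
Runs:
  'a' x 1 => "a1"
  'c' x 2 => "c2"
  'a' x 1 => "a1"
  'c' x 1 => "c1"
  'a' x 1 => "a1"
  'b' x 1 => "b1"
  'a' x 2 => "a2"
Compressed: "a1c2a1c1a1b1a2"
Compressed length: 14

14


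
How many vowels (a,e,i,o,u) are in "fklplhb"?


Input: fklplhb
Checking each character:
  'f' at position 0: consonant
  'k' at position 1: consonant
  'l' at position 2: consonant
  'p' at position 3: consonant
  'l' at position 4: consonant
  'h' at position 5: consonant
  'b' at position 6: consonant
Total vowels: 0

0


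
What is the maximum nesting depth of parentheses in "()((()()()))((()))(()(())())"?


Input: "()((()()()))((()))(()(())())"
Tracking depth:
  Position 0 '(': depth becomes 1
  Position 1 ')': depth becomes 0
  Position 2 '(': depth becomes 1
  Position 3 '(': depth becomes 2
  Position 4 '(': depth becomes 3
  Position 5 ')': depth becomes 2
  Position 6 '(': depth becomes 3
  Position 7 ')': depth becomes 2
  Position 8 '(': depth becomes 3
  Position 9 ')': depth becomes 2
  Position 10 ')': depth becomes 1
  Position 11 ')': depth becomes 0
  Position 12 '(': depth becomes 1
  Position 13 '(': depth becomes 2
  Position 14 '(': depth becomes 3
  Position 15 ')': depth becomes 2
  Position 16 ')': depth becomes 1
  Position 17 ')': depth becomes 0
  Position 18 '(': depth becomes 1
  Position 19 '(': depth becomes 2
  Position 20 ')': depth becomes 1
  Position 21 '(': depth becomes 2
  Position 22 '(': depth becomes 3
  Position 23 ')': depth becomes 2
  Position 24 ')': depth becomes 1
  Position 25 '(': depth becomes 2
  Position 26 ')': depth becomes 1
  Position 27 ')': depth becomes 0
Maximum depth reached: 3

3


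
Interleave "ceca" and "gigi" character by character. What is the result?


Interleaving "ceca" and "gigi":
  Position 0: 'c' from first, 'g' from second => "cg"
  Position 1: 'e' from first, 'i' from second => "ei"
  Position 2: 'c' from first, 'g' from second => "cg"
  Position 3: 'a' from first, 'i' from second => "ai"
Result: cgeicgai

cgeicgai


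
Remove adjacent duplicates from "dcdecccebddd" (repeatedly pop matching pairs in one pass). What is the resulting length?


Input: dcdecccebddd
Stack-based adjacent duplicate removal:
  Read 'd': push. Stack: d
  Read 'c': push. Stack: dc
  Read 'd': push. Stack: dcd
  Read 'e': push. Stack: dcde
  Read 'c': push. Stack: dcdec
  Read 'c': matches stack top 'c' => pop. Stack: dcde
  Read 'c': push. Stack: dcdec
  Read 'e': push. Stack: dcdece
  Read 'b': push. Stack: dcdeceb
  Read 'd': push. Stack: dcdecebd
  Read 'd': matches stack top 'd' => pop. Stack: dcdeceb
  Read 'd': push. Stack: dcdecebd
Final stack: "dcdecebd" (length 8)

8


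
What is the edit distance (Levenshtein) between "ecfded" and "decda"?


Computing edit distance: "ecfded" -> "decda"
DP table:
           d    e    c    d    a
      0    1    2    3    4    5
  e   1    1    1    2    3    4
  c   2    2    2    1    2    3
  f   3    3    3    2    2    3
  d   4    3    4    3    2    3
  e   5    4    3    4    3    3
  d   6    5    4    4    4    4
Edit distance = dp[6][5] = 4

4


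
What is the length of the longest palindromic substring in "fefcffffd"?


Input: "fefcffffd"
Checking substrings for palindromes:
  [4:8] "ffff" (len 4) => palindrome
  [0:3] "fef" (len 3) => palindrome
  [2:5] "fcf" (len 3) => palindrome
  [4:7] "fff" (len 3) => palindrome
  [5:8] "fff" (len 3) => palindrome
  [4:6] "ff" (len 2) => palindrome
Longest palindromic substring: "ffff" with length 4

4


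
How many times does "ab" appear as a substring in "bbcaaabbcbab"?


Searching for "ab" in "bbcaaabbcbab"
Scanning each position:
  Position 0: "bb" => no
  Position 1: "bc" => no
  Position 2: "ca" => no
  Position 3: "aa" => no
  Position 4: "aa" => no
  Position 5: "ab" => MATCH
  Position 6: "bb" => no
  Position 7: "bc" => no
  Position 8: "cb" => no
  Position 9: "ba" => no
  Position 10: "ab" => MATCH
Total occurrences: 2

2


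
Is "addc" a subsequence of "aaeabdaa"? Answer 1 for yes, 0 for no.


Check if "addc" is a subsequence of "aaeabdaa"
Greedy scan:
  Position 0 ('a'): matches sub[0] = 'a'
  Position 1 ('a'): no match needed
  Position 2 ('e'): no match needed
  Position 3 ('a'): no match needed
  Position 4 ('b'): no match needed
  Position 5 ('d'): matches sub[1] = 'd'
  Position 6 ('a'): no match needed
  Position 7 ('a'): no match needed
Only matched 2/4 characters => not a subsequence

0


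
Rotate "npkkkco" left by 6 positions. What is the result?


Input: "npkkkco", rotate left by 6
First 6 characters: "npkkkc"
Remaining characters: "o"
Concatenate remaining + first: "o" + "npkkkc" = "onpkkkc"

onpkkkc


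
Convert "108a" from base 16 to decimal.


Input: "108a" in base 16
Positional expansion:
  Digit '1' (value 1) x 16^3 = 4096
  Digit '0' (value 0) x 16^2 = 0
  Digit '8' (value 8) x 16^1 = 128
  Digit 'a' (value 10) x 16^0 = 10
Sum = 4234

4234


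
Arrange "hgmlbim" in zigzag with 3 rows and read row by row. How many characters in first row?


Zigzag "hgmlbim" into 3 rows:
Placing characters:
  'h' => row 0
  'g' => row 1
  'm' => row 2
  'l' => row 1
  'b' => row 0
  'i' => row 1
  'm' => row 2
Rows:
  Row 0: "hb"
  Row 1: "gli"
  Row 2: "mm"
First row length: 2

2


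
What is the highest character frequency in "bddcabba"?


Input: bddcabba
Character counts:
  'a': 2
  'b': 3
  'c': 1
  'd': 2
Maximum frequency: 3

3


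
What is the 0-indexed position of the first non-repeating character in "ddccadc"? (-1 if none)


Input: ddccadc
Character frequencies:
  'a': 1
  'c': 3
  'd': 3
Scanning left to right for freq == 1:
  Position 0 ('d'): freq=3, skip
  Position 1 ('d'): freq=3, skip
  Position 2 ('c'): freq=3, skip
  Position 3 ('c'): freq=3, skip
  Position 4 ('a'): unique! => answer = 4

4


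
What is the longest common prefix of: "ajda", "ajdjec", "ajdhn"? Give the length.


Words: ajda, ajdjec, ajdhn
  Position 0: all 'a' => match
  Position 1: all 'j' => match
  Position 2: all 'd' => match
  Position 3: ('a', 'j', 'h') => mismatch, stop
LCP = "ajd" (length 3)

3


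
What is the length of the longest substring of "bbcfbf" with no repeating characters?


Input: "bbcfbf"
Sliding window (track last position of each char):
  Position 0 ('b'): window [0,0] length 1 -- new best
  Position 1 ('b'): repeat (last at 0), move window start to 1
  Position 1 ('b'): window [1,1] length 1
  Position 2 ('c'): window [1,2] length 2 -- new best
  Position 3 ('f'): window [1,3] length 3 -- new best
  Position 4 ('b'): repeat (last at 1), move window start to 2
  Position 4 ('b'): window [2,4] length 3
  Position 5 ('f'): repeat (last at 3), move window start to 4
  Position 5 ('f'): window [4,5] length 2
Longest substring with no repeats: "bcf" with length 3

3


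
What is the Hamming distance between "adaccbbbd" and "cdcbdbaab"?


Comparing "adaccbbbd" and "cdcbdbaab" position by position:
  Position 0: 'a' vs 'c' => differ
  Position 1: 'd' vs 'd' => same
  Position 2: 'a' vs 'c' => differ
  Position 3: 'c' vs 'b' => differ
  Position 4: 'c' vs 'd' => differ
  Position 5: 'b' vs 'b' => same
  Position 6: 'b' vs 'a' => differ
  Position 7: 'b' vs 'a' => differ
  Position 8: 'd' vs 'b' => differ
Total differences (Hamming distance): 7

7


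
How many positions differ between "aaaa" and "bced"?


Comparing "aaaa" and "bced" position by position:
  Position 0: 'a' vs 'b' => DIFFER
  Position 1: 'a' vs 'c' => DIFFER
  Position 2: 'a' vs 'e' => DIFFER
  Position 3: 'a' vs 'd' => DIFFER
Positions that differ: 4

4


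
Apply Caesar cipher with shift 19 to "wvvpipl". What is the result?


Caesar cipher: shift "wvvpipl" by 19
  'w' (pos 22) + 19 = pos 15 = 'p'
  'v' (pos 21) + 19 = pos 14 = 'o'
  'v' (pos 21) + 19 = pos 14 = 'o'
  'p' (pos 15) + 19 = pos 8 = 'i'
  'i' (pos 8) + 19 = pos 1 = 'b'
  'p' (pos 15) + 19 = pos 8 = 'i'
  'l' (pos 11) + 19 = pos 4 = 'e'
Result: pooibie

pooibie


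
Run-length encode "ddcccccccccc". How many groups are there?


Input: ddcccccccccc
Scanning for consecutive runs:
  Group 1: 'd' x 2 (positions 0-1)
  Group 2: 'c' x 10 (positions 2-11)
Total groups: 2

2


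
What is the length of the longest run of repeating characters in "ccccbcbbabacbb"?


Input: "ccccbcbbabacbb"
Scanning for longest run:
  Position 1 ('c'): continues run of 'c', length=2
  Position 2 ('c'): continues run of 'c', length=3
  Position 3 ('c'): continues run of 'c', length=4
  Position 4 ('b'): new char, reset run to 1
  Position 5 ('c'): new char, reset run to 1
  Position 6 ('b'): new char, reset run to 1
  Position 7 ('b'): continues run of 'b', length=2
  Position 8 ('a'): new char, reset run to 1
  Position 9 ('b'): new char, reset run to 1
  Position 10 ('a'): new char, reset run to 1
  Position 11 ('c'): new char, reset run to 1
  Position 12 ('b'): new char, reset run to 1
  Position 13 ('b'): continues run of 'b', length=2
Longest run: 'c' with length 4

4


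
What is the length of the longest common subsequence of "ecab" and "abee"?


LCS of "ecab" and "abee"
DP table:
           a    b    e    e
      0    0    0    0    0
  e   0    0    0    1    1
  c   0    0    0    1    1
  a   0    1    1    1    1
  b   0    1    2    2    2
LCS length = dp[4][4] = 2

2


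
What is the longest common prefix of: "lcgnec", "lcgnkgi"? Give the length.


Words: lcgnec, lcgnkgi
  Position 0: all 'l' => match
  Position 1: all 'c' => match
  Position 2: all 'g' => match
  Position 3: all 'n' => match
  Position 4: ('e', 'k') => mismatch, stop
LCP = "lcgn" (length 4)

4


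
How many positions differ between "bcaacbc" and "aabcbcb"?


Comparing "bcaacbc" and "aabcbcb" position by position:
  Position 0: 'b' vs 'a' => DIFFER
  Position 1: 'c' vs 'a' => DIFFER
  Position 2: 'a' vs 'b' => DIFFER
  Position 3: 'a' vs 'c' => DIFFER
  Position 4: 'c' vs 'b' => DIFFER
  Position 5: 'b' vs 'c' => DIFFER
  Position 6: 'c' vs 'b' => DIFFER
Positions that differ: 7

7


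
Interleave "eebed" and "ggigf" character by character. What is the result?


Interleaving "eebed" and "ggigf":
  Position 0: 'e' from first, 'g' from second => "eg"
  Position 1: 'e' from first, 'g' from second => "eg"
  Position 2: 'b' from first, 'i' from second => "bi"
  Position 3: 'e' from first, 'g' from second => "eg"
  Position 4: 'd' from first, 'f' from second => "df"
Result: egegbiegdf

egegbiegdf


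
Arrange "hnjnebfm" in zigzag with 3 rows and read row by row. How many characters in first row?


Zigzag "hnjnebfm" into 3 rows:
Placing characters:
  'h' => row 0
  'n' => row 1
  'j' => row 2
  'n' => row 1
  'e' => row 0
  'b' => row 1
  'f' => row 2
  'm' => row 1
Rows:
  Row 0: "he"
  Row 1: "nnbm"
  Row 2: "jf"
First row length: 2

2


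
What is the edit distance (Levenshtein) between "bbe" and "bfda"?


Computing edit distance: "bbe" -> "bfda"
DP table:
           b    f    d    a
      0    1    2    3    4
  b   1    0    1    2    3
  b   2    1    1    2    3
  e   3    2    2    2    3
Edit distance = dp[3][4] = 3

3


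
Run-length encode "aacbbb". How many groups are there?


Input: aacbbb
Scanning for consecutive runs:
  Group 1: 'a' x 2 (positions 0-1)
  Group 2: 'c' x 1 (positions 2-2)
  Group 3: 'b' x 3 (positions 3-5)
Total groups: 3

3


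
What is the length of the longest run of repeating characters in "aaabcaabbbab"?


Input: "aaabcaabbbab"
Scanning for longest run:
  Position 1 ('a'): continues run of 'a', length=2
  Position 2 ('a'): continues run of 'a', length=3
  Position 3 ('b'): new char, reset run to 1
  Position 4 ('c'): new char, reset run to 1
  Position 5 ('a'): new char, reset run to 1
  Position 6 ('a'): continues run of 'a', length=2
  Position 7 ('b'): new char, reset run to 1
  Position 8 ('b'): continues run of 'b', length=2
  Position 9 ('b'): continues run of 'b', length=3
  Position 10 ('a'): new char, reset run to 1
  Position 11 ('b'): new char, reset run to 1
Longest run: 'a' with length 3

3
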